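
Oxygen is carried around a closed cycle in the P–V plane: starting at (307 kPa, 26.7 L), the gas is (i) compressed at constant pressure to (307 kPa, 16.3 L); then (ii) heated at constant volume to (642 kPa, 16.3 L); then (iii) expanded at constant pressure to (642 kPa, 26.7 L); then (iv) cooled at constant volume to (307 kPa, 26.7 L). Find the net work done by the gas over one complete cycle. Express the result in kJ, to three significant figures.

Constant-volume legs do no work.
W(i) = (307)(16.3 − 26.7) = -3193 J; W(iii) = (642)(26.7 − 16.3) = 6677 J.
W_net = -3193 + 6677 = 3484 J (the clockwise enclosed area).

W_net ≈ 3.48 kJ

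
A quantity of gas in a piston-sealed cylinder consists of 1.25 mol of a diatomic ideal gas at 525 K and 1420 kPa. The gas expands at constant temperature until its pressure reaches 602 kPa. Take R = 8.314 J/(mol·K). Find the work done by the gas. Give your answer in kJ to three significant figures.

Isothermal process: W = nRT ln(V₂/V₁) = nRT ln(P₁/P₂).
W = (1.25)(8.314)(525) × ln(1420/602)
  = 5456 × ln(2.359) = 5456 × 0.8582
W_by_gas = 4682 J.

W ≈ 4.68 kJ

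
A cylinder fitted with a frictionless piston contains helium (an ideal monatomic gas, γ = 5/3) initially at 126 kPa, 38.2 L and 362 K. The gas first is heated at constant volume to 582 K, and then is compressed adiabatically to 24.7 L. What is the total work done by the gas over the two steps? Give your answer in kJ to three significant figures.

W_total ≈ -3.92 kJ

Step 1 (isochoric): W = 0 (constant volume).
After step 1: P = 202.6 kPa (V unchanged).
Step 2 (adiabatic): W = (P₁V₁ − P₂V₂)/(γ−1) = (7738 − 10349)/0.667 = -3916 J.
W_total = 0 − 3916 = -3916 J.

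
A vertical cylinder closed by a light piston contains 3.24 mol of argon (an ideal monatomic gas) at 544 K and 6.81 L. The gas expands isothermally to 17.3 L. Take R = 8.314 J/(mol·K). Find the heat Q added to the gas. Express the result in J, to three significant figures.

Q ≈ 13700 J

Isothermal ⇒ ΔU = 0, so Q = W = nRT ln(V₂/V₁).
Q = (3.24)(8.314)(544) ln(17.3/6.81) = 14654 × 0.9323 = 13662 J.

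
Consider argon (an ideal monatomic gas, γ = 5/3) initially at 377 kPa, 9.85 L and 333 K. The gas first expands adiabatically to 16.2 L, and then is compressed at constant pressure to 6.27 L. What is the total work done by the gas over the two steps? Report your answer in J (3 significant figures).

W_total ≈ -61.2 J

Step 1 (adiabatic): W = (P₁V₁ − P₂V₂)/(γ−1) = (3713 − 2665)/0.667 = 1572 J.
After step 1: P = 164.5 kPa, V = 16.2 L, T = 239 K.
Step 2 (isobaric): W = PΔV = (164.5 kPa)(6.27 − 16.2 L) = -1634 J.
W_total = 1572 − 1634 = -61.23 J.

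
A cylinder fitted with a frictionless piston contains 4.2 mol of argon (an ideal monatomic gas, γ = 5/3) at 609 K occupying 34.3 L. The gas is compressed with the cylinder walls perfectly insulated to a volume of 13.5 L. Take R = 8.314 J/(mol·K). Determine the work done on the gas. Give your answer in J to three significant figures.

W ≈ 27500 J

Adiabatic: TV^(γ−1) = const with γ = 5/3.
T₂ = T₁ (V₁/V₂)^(γ−1) = 609 × (34.3/13.5)^0.667 = 609 × 1.862 = 1134 K.
W_by = nCᵥ(T₁ − T₂) = (4.2)(12.47)(609 − 1134) = -27496 J.
Work on gas = −W_by = 27496 J.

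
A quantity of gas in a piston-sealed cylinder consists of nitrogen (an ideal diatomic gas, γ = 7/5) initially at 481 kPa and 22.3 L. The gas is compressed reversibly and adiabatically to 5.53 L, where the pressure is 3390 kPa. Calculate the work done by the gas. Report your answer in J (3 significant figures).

Adiabatic: W = (P₁V₁ − P₂V₂)/(γ − 1) with γ = 7/5.
P₁V₁ = 10726 J, P₂V₂ = 18747 J.
W = (10726 − 18747) / 0.4 = -20051 J.

W ≈ -20100 J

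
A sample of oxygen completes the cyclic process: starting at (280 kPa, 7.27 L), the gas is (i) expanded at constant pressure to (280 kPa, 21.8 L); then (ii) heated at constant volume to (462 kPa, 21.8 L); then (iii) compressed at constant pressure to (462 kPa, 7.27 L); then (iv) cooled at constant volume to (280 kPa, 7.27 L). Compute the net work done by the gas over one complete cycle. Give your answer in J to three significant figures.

Constant-volume legs do no work.
W(i) = (280)(21.8 − 7.27) = 4068 J; W(iii) = (462)(7.27 − 21.8) = -6713 J.
W_net = 4068 − 6713 = -2644 J (the counter-clockwise enclosed area).

W_net ≈ -2640 J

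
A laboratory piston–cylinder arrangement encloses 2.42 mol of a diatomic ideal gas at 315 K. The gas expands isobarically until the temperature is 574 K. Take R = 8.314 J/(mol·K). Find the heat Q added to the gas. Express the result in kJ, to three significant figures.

Isobaric: W = nRΔT = (2.42)(8.314)(259) = 5211 J.
ΔU = nCᵥΔT with Cᵥ = 5R/2: ΔU = (2.42)(20.79)(259) = 13028 J.
Q = ΔU + W = 13028 + 5211 = 18239 J.

Q ≈ 18.2 kJ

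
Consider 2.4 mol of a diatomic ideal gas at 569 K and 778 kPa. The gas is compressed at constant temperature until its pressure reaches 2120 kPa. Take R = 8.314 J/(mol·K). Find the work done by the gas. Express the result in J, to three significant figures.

Isothermal process: W = nRT ln(V₂/V₁) = nRT ln(P₁/P₂).
W = (2.4)(8.314)(569) × ln(778/2120)
  = 11354 × ln(0.367) = 11354 × -1.002
W_by_gas = -11381 J.

W ≈ -11400 J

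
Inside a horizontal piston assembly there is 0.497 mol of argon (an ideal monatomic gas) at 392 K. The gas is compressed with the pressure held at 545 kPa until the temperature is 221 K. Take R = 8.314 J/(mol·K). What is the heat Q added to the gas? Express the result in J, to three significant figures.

Q ≈ -1770 J

Isobaric: W = nRΔT = (0.497)(8.314)(-171) = -706.6 J.
ΔU = nCᵥΔT with Cᵥ = 3R/2: ΔU = (0.497)(12.47)(-171) = -1060 J.
Q = ΔU + W = -1060 − 706.6 = -1766 J.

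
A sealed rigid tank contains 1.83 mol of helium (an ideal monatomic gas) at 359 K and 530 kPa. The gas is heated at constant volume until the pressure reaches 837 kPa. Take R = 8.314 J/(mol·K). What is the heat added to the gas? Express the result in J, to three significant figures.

Constant volume ⇒ W = 0, so Q = ΔU = nCᵥΔT with Cᵥ = 3R/2 = 12.47 J/(mol·K).
At constant V, T₂/T₁ = P₂/P₁ ⇒ ΔT = T₁(P₂/P₁ − 1) = 359·(837/530 − 1) = 207.9 K.
ΔU = (1.83)(12.47)(207.9) = 4746 J.

Q ≈ 4750 J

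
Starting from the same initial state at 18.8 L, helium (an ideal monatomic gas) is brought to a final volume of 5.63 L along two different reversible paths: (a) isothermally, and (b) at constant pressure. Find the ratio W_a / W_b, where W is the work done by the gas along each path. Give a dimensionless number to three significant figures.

W_a / W_b ≈ 1.72

Path (a) isothermal: W = P₁V₁ ln(V₂/V₁) → W_a/(P₁V₁) = -1.206.
Path (b) isobaric: W = P₁(V₂ − V₁) → W_b/(P₁V₁) = -0.7005.
W_a / W_b = -1.206 / -0.7005 = 1.721.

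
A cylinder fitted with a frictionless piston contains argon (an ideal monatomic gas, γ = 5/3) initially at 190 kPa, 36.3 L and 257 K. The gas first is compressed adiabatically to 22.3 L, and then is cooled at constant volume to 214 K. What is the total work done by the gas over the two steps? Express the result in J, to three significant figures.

Step 1 (adiabatic): W = (P₁V₁ − P₂V₂)/(γ−1) = (6897 − 9544)/0.667 = -3970 J.
Step 2 (isochoric): W = 0 (constant volume).
W_total = -3970 + 0 = -3970 J.

W_total ≈ -3970 J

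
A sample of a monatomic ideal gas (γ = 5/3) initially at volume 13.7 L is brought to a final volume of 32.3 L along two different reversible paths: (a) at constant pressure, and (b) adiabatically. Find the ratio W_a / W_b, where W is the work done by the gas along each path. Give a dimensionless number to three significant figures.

Path (a) isobaric: W = P₁(V₂ − V₁) → W_a/(P₁V₁) = 1.358.
Path (b) adiabatic: W = P₁V₁(1 − (V₁/V₂)^(γ−1))/(γ−1) → W_b/(P₁V₁) = 0.6532.
W_a / W_b = 1.358 / 0.6532 = 2.078.

W_a / W_b ≈ 2.08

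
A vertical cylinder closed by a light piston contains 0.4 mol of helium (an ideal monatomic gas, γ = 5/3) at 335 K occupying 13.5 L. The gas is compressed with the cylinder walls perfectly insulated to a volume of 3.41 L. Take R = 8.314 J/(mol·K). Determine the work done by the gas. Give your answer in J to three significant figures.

Adiabatic: TV^(γ−1) = const with γ = 5/3.
T₂ = T₁ (V₁/V₂)^(γ−1) = 335 × (13.5/3.41)^0.667 = 335 × 2.503 = 838.4 K.
W_by = nCᵥ(T₁ − T₂) = (0.4)(12.47)(335 − 838.4) = -2511 J.

W ≈ -2510 J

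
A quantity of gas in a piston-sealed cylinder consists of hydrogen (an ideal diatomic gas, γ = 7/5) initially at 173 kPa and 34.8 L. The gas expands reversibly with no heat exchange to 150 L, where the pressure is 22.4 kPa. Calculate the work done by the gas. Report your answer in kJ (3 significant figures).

Adiabatic: W = (P₁V₁ − P₂V₂)/(γ − 1) with γ = 7/5.
P₁V₁ = 6020 J, P₂V₂ = 3360 J.
W = (6020 − 3360) / 0.4 = 6651 J.

W ≈ 6.65 kJ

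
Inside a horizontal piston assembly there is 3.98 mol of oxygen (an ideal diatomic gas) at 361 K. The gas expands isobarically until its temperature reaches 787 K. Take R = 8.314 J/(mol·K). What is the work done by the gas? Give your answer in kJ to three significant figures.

Isobaric: W = P ΔV = nR ΔT.
W = (3.98)(8.314)(787 − 361) = 14096 J.

W ≈ 14.1 kJ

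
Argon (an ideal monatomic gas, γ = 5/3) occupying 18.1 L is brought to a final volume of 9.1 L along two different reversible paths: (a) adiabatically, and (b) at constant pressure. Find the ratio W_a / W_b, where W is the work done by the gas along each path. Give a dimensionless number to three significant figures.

W_a / W_b ≈ 1.75

Path (a) adiabatic: W = P₁V₁(1 − (V₁/V₂)^(γ−1))/(γ−1) → W_a/(P₁V₁) = -0.8724.
Path (b) isobaric: W = P₁(V₂ − V₁) → W_b/(P₁V₁) = -0.4972.
W_a / W_b = -0.8724 / -0.4972 = 1.754.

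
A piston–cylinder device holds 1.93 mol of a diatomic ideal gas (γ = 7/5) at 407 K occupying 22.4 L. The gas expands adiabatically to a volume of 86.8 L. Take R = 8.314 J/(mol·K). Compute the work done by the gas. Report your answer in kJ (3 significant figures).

W ≈ 6.83 kJ

Adiabatic: TV^(γ−1) = const with γ = 7/5.
T₂ = T₁ (V₁/V₂)^(γ−1) = 407 × (22.4/86.8)^0.4 = 407 × 0.5817 = 236.7 K.
W_by = nCᵥ(T₁ − T₂) = (1.93)(20.79)(407 − 236.7) = 6830 J.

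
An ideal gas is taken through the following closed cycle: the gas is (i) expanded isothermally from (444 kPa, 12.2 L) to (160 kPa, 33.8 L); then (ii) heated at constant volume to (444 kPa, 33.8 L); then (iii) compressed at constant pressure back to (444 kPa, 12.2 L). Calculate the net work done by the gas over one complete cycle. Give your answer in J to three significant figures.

Leg (i): W = PᵢVᵢ ln(V_f/Vᵢ) = (5417) ln(33.8/12.2) = 5520 J.
Leg (ii): W = 0.
Leg (iii): W = PΔV = (444)(12.2 − 33.8) = -9590 J.
W_net = 5520 − 9590 = -4071 J.

W_net ≈ -4070 J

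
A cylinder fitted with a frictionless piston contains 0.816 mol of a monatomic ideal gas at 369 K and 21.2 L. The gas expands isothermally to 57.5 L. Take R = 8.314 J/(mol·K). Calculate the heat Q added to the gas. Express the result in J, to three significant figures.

Isothermal ⇒ ΔU = 0, so Q = W = nRT ln(V₂/V₁).
Q = (0.816)(8.314)(369) ln(57.5/21.2) = 2503 × 0.9978 = 2498 J.

Q ≈ 2500 J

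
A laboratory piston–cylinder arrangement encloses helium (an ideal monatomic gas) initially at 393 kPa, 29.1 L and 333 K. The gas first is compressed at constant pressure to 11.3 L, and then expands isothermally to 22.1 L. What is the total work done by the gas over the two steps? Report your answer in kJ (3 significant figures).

Step 1 (isobaric): W = PΔV = (393 kPa)(11.3 − 29.1 L) = -6995 J.
After step 1: P = 393 kPa, V = 11.3 L, T = 129.3 K.
Step 2 (isothermal): W = P₁V₁ ln(V₂/V₁) = (4441) ln(22.1/11.3) = 2979 J.
W_total = -6995 + 2979 = -4017 J.

W_total ≈ -4.02 kJ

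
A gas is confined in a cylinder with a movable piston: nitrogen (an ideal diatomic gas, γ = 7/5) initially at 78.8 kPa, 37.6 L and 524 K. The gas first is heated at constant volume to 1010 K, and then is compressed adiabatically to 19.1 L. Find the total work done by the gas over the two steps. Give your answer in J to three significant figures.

W_total ≈ -4440 J

Step 1 (isochoric): W = 0 (constant volume).
After step 1: P = 151.9 kPa (V unchanged).
Step 2 (adiabatic): W = (P₁V₁ − P₂V₂)/(γ−1) = (5711 − 7488)/0.4 = -4443 J.
W_total = 0 − 4443 = -4443 J.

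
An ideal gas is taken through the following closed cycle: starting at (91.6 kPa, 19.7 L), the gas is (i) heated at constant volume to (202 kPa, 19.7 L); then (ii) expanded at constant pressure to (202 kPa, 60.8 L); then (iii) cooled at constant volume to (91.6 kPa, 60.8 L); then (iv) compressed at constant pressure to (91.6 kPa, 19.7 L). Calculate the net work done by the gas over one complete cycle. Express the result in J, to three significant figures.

W_net ≈ 4540 J

Constant-volume legs do no work.
W(ii) = (202)(60.8 − 19.7) = 8302 J; W(iv) = (91.6)(19.7 − 60.8) = -3765 J.
W_net = 8302 − 3765 = 4537 J (the clockwise enclosed area).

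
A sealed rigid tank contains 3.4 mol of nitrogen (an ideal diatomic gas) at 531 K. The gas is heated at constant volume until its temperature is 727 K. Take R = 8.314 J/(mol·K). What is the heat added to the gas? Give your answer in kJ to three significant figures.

Q ≈ 13.9 kJ

Constant volume ⇒ W = 0, so Q = ΔU = nCᵥΔT with Cᵥ = 5R/2 = 20.79 J/(mol·K).
ΔU = (3.4)(20.79)(727 − 531) = 13851 J.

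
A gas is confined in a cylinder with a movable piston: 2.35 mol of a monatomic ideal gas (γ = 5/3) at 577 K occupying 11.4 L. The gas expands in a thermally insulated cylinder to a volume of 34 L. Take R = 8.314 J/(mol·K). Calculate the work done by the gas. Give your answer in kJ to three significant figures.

W ≈ 8.75 kJ

Adiabatic: TV^(γ−1) = const with γ = 5/3.
T₂ = T₁ (V₁/V₂)^(γ−1) = 577 × (11.4/34)^0.667 = 577 × 0.4826 = 278.5 K.
W_by = nCᵥ(T₁ − T₂) = (2.35)(12.47)(577 − 278.5) = 8749 J.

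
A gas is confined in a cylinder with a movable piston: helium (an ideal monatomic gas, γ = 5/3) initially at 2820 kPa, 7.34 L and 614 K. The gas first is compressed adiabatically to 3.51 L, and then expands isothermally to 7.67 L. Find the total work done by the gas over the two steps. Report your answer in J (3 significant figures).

W_total ≈ 6730 J

Step 1 (adiabatic): W = (P₁V₁ − P₂V₂)/(γ−1) = (20699 − 33848)/0.667 = -19724 J.
After step 1: P = 9643 kPa, V = 3.51 L, T = 1004 K.
Step 2 (isothermal): W = P₁V₁ ln(V₂/V₁) = (33848) ln(7.67/3.51) = 26459 J.
W_total = -19724 + 26459 = 6735 J.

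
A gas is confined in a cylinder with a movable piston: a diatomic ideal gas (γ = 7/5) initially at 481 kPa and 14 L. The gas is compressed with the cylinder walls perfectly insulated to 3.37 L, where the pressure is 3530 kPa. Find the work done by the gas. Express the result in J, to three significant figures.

Adiabatic: W = (P₁V₁ − P₂V₂)/(γ − 1) with γ = 7/5.
P₁V₁ = 6734 J, P₂V₂ = 11896 J.
W = (6734 − 11896) / 0.4 = -12905 J.

W ≈ -12900 J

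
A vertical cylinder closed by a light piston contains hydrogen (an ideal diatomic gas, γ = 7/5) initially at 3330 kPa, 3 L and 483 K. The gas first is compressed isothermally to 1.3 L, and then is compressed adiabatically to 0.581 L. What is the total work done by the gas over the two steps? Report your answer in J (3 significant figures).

Step 1 (isothermal): W = P₁V₁ ln(V₂/V₁) = (9990) ln(1.3/3) = -8354 J.
After step 1: P = 7685 kPa, V = 1.3 L, T = 483 K.
Step 2 (adiabatic): W = (P₁V₁ − P₂V₂)/(γ−1) = (9990 − 13787)/0.4 = -9493 J.
W_total = -8354 − 9493 = -17847 J.

W_total ≈ -17800 J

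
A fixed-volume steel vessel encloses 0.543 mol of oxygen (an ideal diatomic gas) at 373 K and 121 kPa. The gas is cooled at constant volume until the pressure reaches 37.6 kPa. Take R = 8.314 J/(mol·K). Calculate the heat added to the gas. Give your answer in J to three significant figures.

Constant volume ⇒ W = 0, so Q = ΔU = nCᵥΔT with Cᵥ = 5R/2 = 20.79 J/(mol·K).
At constant V, T₂/T₁ = P₂/P₁ ⇒ ΔT = T₁(P₂/P₁ − 1) = 373·(37.6/121 − 1) = -257.1 K.
ΔU = (0.543)(20.79)(-257.1) = -2902 J.

Q ≈ -2900 J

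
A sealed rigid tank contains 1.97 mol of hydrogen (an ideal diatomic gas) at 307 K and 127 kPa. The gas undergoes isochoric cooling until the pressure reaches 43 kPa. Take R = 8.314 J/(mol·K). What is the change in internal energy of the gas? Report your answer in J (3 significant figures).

Constant volume ⇒ W = 0, so Q = ΔU = nCᵥΔT with Cᵥ = 5R/2 = 20.79 J/(mol·K).
At constant V, T₂/T₁ = P₂/P₁ ⇒ ΔT = T₁(P₂/P₁ − 1) = 307·(43/127 − 1) = -203.1 K.
ΔU = (1.97)(20.79)(-203.1) = -8314 J.

ΔU ≈ -8310 J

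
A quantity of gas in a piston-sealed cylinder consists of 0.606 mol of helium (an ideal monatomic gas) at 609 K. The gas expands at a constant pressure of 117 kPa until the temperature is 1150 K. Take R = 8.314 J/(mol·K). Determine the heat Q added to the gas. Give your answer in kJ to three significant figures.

Isobaric: W = nRΔT = (0.606)(8.314)(541) = 2726 J.
ΔU = nCᵥΔT with Cᵥ = 3R/2: ΔU = (0.606)(12.47)(541) = 4089 J.
Q = ΔU + W = 4089 + 2726 = 6814 J.

Q ≈ 6.81 kJ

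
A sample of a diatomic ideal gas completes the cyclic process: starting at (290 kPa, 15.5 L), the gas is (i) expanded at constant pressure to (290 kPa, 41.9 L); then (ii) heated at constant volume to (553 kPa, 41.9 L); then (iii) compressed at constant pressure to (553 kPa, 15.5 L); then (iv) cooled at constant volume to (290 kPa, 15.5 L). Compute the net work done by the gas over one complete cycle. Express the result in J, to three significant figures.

Constant-volume legs do no work.
W(i) = (290)(41.9 − 15.5) = 7656 J; W(iii) = (553)(15.5 − 41.9) = -14599 J.
W_net = 7656 − 14599 = -6943 J (the counter-clockwise enclosed area).

W_net ≈ -6940 J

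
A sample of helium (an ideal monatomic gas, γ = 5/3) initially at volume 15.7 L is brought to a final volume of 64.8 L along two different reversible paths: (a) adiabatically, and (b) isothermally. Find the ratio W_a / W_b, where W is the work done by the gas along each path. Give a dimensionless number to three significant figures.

Path (a) adiabatic: W = P₁V₁(1 − (V₁/V₂)^(γ−1))/(γ−1) → W_a/(P₁V₁) = 0.917.
Path (b) isothermal: W = P₁V₁ ln(V₂/V₁) → W_b/(P₁V₁) = 1.418.
W_a / W_b = 0.917 / 1.418 = 0.6469.

W_a / W_b ≈ 0.647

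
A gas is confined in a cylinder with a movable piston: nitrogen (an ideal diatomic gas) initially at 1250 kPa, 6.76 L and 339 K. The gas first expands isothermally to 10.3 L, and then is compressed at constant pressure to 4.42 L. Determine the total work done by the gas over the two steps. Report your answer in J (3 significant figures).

Step 1 (isothermal): W = P₁V₁ ln(V₂/V₁) = (8450) ln(10.3/6.76) = 3558 J.
After step 1: P = 820.4 kPa, V = 10.3 L, T = 339 K.
Step 2 (isobaric): W = PΔV = (820.4 kPa)(4.42 − 10.3 L) = -4824 J.
W_total = 3558 − 4824 = -1265 J.

W_total ≈ -1270 J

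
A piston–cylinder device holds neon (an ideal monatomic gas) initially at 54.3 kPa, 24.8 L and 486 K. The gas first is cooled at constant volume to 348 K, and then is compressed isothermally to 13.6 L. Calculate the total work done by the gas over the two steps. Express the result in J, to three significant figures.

W_total ≈ -579 J

Step 1 (isochoric): W = 0 (constant volume).
After step 1: P = 38.88 kPa (V unchanged).
Step 2 (isothermal): W = P₁V₁ ln(V₂/V₁) = (964.3) ln(13.6/24.8) = -579.3 J.
W_total = 0 − 579.3 = -579.3 J.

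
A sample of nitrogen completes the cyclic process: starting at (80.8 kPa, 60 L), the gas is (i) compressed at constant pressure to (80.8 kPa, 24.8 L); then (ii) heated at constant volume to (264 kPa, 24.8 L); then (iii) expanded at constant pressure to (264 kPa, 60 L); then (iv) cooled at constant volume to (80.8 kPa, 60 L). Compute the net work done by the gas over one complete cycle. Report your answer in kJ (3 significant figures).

Constant-volume legs do no work.
W(i) = (80.8)(24.8 − 60) = -2844 J; W(iii) = (264)(60 − 24.8) = 9293 J.
W_net = -2844 + 9293 = 6449 J (the clockwise enclosed area).

W_net ≈ 6.45 kJ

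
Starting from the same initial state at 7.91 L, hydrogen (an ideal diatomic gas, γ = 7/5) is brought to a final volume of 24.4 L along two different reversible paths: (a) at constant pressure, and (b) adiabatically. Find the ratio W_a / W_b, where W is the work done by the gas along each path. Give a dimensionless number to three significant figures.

W_a / W_b ≈ 2.30

Path (a) isobaric: W = P₁(V₂ − V₁) → W_a/(P₁V₁) = 2.085.
Path (b) adiabatic: W = P₁V₁(1 − (V₁/V₂)^(γ−1))/(γ−1) → W_b/(P₁V₁) = 0.9069.
W_a / W_b = 2.085 / 0.9069 = 2.299.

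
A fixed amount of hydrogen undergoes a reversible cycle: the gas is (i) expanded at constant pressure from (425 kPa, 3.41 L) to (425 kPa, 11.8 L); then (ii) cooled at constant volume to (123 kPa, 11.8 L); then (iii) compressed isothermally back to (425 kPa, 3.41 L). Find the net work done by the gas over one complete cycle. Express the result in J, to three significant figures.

Leg (i): W = PΔV = (425)(11.8 − 3.41) = 3566 J.
Leg (ii): W = 0.
Leg (iii): W = PᵢVᵢ ln(V_f/Vᵢ) = (1451) ln(3.41/11.8) = -1802 J.
W_net = 3566 − 1802 = 1764 J.

W_net ≈ 1760 J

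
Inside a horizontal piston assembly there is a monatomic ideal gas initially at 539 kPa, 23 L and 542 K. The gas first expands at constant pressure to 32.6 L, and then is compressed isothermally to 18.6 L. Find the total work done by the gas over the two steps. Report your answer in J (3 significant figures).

Step 1 (isobaric): W = PΔV = (539 kPa)(32.6 − 23 L) = 5174 J.
After step 1: P = 539 kPa, V = 32.6 L, T = 768.2 K.
Step 2 (isothermal): W = P₁V₁ ln(V₂/V₁) = (17571) ln(18.6/32.6) = -9860 J.
W_total = 5174 − 9860 = -4686 J.

W_total ≈ -4690 J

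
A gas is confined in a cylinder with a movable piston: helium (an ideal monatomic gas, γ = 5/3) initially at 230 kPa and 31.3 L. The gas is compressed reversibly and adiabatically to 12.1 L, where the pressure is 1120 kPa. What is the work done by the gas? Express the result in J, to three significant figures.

W ≈ -9530 J

Adiabatic: W = (P₁V₁ − P₂V₂)/(γ − 1) with γ = 5/3.
P₁V₁ = 7199 J, P₂V₂ = 13552 J.
W = (7199 − 13552) / 0.6667 = -9529 J.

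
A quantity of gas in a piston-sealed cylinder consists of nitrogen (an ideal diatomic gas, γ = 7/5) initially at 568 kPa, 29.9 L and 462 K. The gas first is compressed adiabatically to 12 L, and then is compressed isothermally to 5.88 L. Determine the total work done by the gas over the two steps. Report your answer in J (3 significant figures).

Step 1 (adiabatic): W = (P₁V₁ − P₂V₂)/(γ−1) = (16983 − 24469)/0.4 = -18714 J.
After step 1: P = 2039 kPa, V = 12 L, T = 665.6 K.
Step 2 (isothermal): W = P₁V₁ ln(V₂/V₁) = (24469) ln(5.88/12) = -17455 J.
W_total = -18714 − 17455 = -36169 J.

W_total ≈ -36200 J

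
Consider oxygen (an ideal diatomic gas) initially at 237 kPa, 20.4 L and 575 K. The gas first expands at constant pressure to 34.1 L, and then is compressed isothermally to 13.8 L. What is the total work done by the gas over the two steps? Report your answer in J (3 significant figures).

W_total ≈ -4060 J

Step 1 (isobaric): W = PΔV = (237 kPa)(34.1 − 20.4 L) = 3247 J.
After step 1: P = 237 kPa, V = 34.1 L, T = 961.2 K.
Step 2 (isothermal): W = P₁V₁ ln(V₂/V₁) = (8082) ln(13.8/34.1) = -7311 J.
W_total = 3247 − 7311 = -4064 J.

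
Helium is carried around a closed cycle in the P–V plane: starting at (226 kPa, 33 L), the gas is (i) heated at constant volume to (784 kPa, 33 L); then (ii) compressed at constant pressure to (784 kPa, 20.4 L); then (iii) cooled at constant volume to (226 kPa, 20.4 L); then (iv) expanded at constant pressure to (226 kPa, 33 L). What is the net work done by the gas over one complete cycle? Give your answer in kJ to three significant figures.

W_net ≈ -7.03 kJ

Constant-volume legs do no work.
W(ii) = (784)(20.4 − 33) = -9878 J; W(iv) = (226)(33 − 20.4) = 2848 J.
W_net = -9878 + 2848 = -7031 J (the counter-clockwise enclosed area).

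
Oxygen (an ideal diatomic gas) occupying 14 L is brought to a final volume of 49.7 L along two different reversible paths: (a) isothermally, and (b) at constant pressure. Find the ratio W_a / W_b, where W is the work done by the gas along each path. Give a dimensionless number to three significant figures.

Path (a) isothermal: W = P₁V₁ ln(V₂/V₁) → W_a/(P₁V₁) = 1.267.
Path (b) isobaric: W = P₁(V₂ − V₁) → W_b/(P₁V₁) = 2.55.
W_a / W_b = 1.267 / 2.55 = 0.4968.

W_a / W_b ≈ 0.497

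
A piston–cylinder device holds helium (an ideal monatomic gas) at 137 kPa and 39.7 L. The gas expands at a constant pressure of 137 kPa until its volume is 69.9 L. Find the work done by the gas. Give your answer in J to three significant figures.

W ≈ 4140 J

Isobaric: W = P ΔV.
W = (137 kPa)(69.9 − 39.7 L) = (137)(30.2) = 4137 J.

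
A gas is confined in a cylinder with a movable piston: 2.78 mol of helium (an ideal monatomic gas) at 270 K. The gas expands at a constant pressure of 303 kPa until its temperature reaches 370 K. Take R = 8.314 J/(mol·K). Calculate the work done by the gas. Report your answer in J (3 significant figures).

W ≈ 2310 J

Isobaric: W = P ΔV = nR ΔT.
W = (2.78)(8.314)(370 − 270) = 2311 J.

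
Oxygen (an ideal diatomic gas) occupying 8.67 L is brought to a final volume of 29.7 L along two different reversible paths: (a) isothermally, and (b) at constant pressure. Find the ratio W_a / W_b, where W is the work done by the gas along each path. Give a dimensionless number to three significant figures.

W_a / W_b ≈ 0.508

Path (a) isothermal: W = P₁V₁ ln(V₂/V₁) → W_a/(P₁V₁) = 1.231.
Path (b) isobaric: W = P₁(V₂ − V₁) → W_b/(P₁V₁) = 2.426.
W_a / W_b = 1.231 / 2.426 = 0.5076.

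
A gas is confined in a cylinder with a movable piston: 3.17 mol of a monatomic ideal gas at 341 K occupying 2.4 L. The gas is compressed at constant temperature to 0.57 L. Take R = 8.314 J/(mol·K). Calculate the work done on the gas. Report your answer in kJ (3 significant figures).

Isothermal: W = nRT ln(V₂/V₁).
W = (3.17)(8.314)(341) × ln(0.57/2.4)
  = 8987 × -1.438
W_by_gas = -12920 J; work on gas = −W_by = 12920 J.

W ≈ 12.9 kJ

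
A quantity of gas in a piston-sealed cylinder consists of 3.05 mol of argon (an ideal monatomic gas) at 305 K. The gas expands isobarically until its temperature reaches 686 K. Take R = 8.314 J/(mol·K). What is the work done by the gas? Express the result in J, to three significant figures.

W ≈ 9660 J

Isobaric: W = P ΔV = nR ΔT.
W = (3.05)(8.314)(686 − 305) = 9661 J.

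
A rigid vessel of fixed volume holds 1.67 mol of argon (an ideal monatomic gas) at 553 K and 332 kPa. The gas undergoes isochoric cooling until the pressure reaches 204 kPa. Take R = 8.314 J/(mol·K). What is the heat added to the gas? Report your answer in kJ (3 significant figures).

Q ≈ -4.44 kJ

Constant volume ⇒ W = 0, so Q = ΔU = nCᵥΔT with Cᵥ = 3R/2 = 12.47 J/(mol·K).
At constant V, T₂/T₁ = P₂/P₁ ⇒ ΔT = T₁(P₂/P₁ − 1) = 553·(204/332 − 1) = -213.2 K.
ΔU = (1.67)(12.47)(-213.2) = -4440 J.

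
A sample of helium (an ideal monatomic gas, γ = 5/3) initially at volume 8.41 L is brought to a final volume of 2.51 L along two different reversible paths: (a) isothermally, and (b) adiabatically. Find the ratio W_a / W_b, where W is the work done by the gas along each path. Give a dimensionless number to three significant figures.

W_a / W_b ≈ 0.651

Path (a) isothermal: W = P₁V₁ ln(V₂/V₁) → W_a/(P₁V₁) = -1.209.
Path (b) adiabatic: W = P₁V₁(1 − (V₁/V₂)^(γ−1))/(γ−1) → W_b/(P₁V₁) = -1.859.
W_a / W_b = -1.209 / -1.859 = 0.6505.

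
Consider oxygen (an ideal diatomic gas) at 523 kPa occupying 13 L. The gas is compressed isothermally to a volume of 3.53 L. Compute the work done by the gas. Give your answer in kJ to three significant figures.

W ≈ -8.86 kJ

Isothermal: W = nRT ln(V₂/V₁) = P₁V₁ ln(V₂/V₁).
P₁V₁ = (523 kPa)(13 L) = 6799 J.
W = 6799 × ln(3.53/13) = 6799 × -1.304
W_by_gas = -8864 J.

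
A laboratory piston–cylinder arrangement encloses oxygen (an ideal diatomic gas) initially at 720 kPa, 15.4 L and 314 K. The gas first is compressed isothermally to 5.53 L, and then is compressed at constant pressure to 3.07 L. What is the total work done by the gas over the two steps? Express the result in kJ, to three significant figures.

Step 1 (isothermal): W = P₁V₁ ln(V₂/V₁) = (11088) ln(5.53/15.4) = -11356 J.
After step 1: P = 2005 kPa, V = 5.53 L, T = 314 K.
Step 2 (isobaric): W = PΔV = (2005 kPa)(3.07 − 5.53 L) = -4932 J.
W_total = -11356 − 4932 = -16289 J.

W_total ≈ -16.3 kJ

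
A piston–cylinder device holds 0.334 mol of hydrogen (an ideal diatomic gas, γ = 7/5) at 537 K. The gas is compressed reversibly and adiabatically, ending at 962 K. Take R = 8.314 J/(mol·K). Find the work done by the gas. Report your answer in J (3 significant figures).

W ≈ -2950 J

Adiabatic ⇒ Q = 0, so W_by = −ΔU = nCᵥ(T₁ − T₂).
Cᵥ = 5R/2 = 20.79 J/(mol·K).
W = (0.334)(20.79)(537 − 962) = -2950 J.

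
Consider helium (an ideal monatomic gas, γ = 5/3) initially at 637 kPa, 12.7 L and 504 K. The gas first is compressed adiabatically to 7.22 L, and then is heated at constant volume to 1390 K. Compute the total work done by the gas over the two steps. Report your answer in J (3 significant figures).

Step 1 (adiabatic): W = (P₁V₁ − P₂V₂)/(γ−1) = (8090 − 11788)/0.667 = -5548 J.
Step 2 (isochoric): W = 0 (constant volume).
W_total = -5548 + 0 = -5548 J.

W_total ≈ -5550 J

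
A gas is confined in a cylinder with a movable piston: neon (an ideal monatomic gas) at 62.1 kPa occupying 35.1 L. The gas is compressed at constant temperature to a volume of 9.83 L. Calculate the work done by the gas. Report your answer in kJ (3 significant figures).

W ≈ -2.77 kJ

Isothermal: W = nRT ln(V₂/V₁) = P₁V₁ ln(V₂/V₁).
P₁V₁ = (62.1 kPa)(35.1 L) = 2180 J.
W = 2180 × ln(9.83/35.1) = 2180 × -1.273
W_by_gas = -2774 J.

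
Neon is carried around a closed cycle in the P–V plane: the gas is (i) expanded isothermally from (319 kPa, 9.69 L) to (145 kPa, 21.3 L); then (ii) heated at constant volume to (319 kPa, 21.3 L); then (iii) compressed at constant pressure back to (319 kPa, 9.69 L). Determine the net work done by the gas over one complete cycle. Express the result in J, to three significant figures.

Leg (i): W = PᵢVᵢ ln(V_f/Vᵢ) = (3091) ln(21.3/9.69) = 2435 J.
Leg (ii): W = 0.
Leg (iii): W = PΔV = (319)(9.69 − 21.3) = -3704 J.
W_net = 2435 − 3704 = -1269 J.

W_net ≈ -1270 J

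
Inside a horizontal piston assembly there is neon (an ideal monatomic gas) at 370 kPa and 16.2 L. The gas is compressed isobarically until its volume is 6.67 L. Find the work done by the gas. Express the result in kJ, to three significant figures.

W ≈ -3.53 kJ

Isobaric: W = P ΔV.
W = (370 kPa)(6.67 − 16.2 L) = (370)(-9.53) = -3526 J.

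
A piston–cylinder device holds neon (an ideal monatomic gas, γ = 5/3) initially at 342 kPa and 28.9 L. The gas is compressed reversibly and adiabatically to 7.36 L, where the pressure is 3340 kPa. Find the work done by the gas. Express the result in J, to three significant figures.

Adiabatic: W = (P₁V₁ − P₂V₂)/(γ − 1) with γ = 5/3.
P₁V₁ = 9884 J, P₂V₂ = 24582 J.
W = (9884 − 24582) / 0.6667 = -22048 J.

W ≈ -22000 J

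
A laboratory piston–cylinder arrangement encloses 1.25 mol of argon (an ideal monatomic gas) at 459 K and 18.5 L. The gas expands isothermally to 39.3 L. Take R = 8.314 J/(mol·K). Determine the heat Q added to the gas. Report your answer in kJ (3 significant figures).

Isothermal ⇒ ΔU = 0, so Q = W = nRT ln(V₂/V₁).
Q = (1.25)(8.314)(459) ln(39.3/18.5) = 4770 × 0.7535 = 3594 J.

Q ≈ 3.59 kJ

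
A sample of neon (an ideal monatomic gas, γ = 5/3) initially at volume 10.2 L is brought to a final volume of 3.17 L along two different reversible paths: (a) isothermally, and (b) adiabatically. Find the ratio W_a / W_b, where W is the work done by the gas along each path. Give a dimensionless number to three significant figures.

W_a / W_b ≈ 0.661

Path (a) isothermal: W = P₁V₁ ln(V₂/V₁) → W_a/(P₁V₁) = -1.169.
Path (b) adiabatic: W = P₁V₁(1 − (V₁/V₂)^(γ−1))/(γ−1) → W_b/(P₁V₁) = -1.769.
W_a / W_b = -1.169 / -1.769 = 0.6605.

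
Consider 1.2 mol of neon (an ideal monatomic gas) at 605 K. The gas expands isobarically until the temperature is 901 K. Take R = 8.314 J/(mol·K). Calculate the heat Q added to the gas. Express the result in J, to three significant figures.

Isobaric: W = nRΔT = (1.2)(8.314)(296) = 2953 J.
ΔU = nCᵥΔT with Cᵥ = 3R/2: ΔU = (1.2)(12.47)(296) = 4430 J.
Q = ΔU + W = 4430 + 2953 = 7383 J.

Q ≈ 7380 J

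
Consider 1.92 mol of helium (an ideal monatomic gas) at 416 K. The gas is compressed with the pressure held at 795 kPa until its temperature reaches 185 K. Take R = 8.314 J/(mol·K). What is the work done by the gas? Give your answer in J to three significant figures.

Isobaric: W = P ΔV = nR ΔT.
W = (1.92)(8.314)(185 − 416) = -3687 J.

W ≈ -3690 J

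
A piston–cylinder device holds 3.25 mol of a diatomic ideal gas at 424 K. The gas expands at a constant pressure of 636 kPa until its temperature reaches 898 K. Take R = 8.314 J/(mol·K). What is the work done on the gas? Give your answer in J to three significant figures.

W ≈ -12800 J

Isobaric: W = P ΔV = nR ΔT.
W = (3.25)(8.314)(898 − 424) = 12808 J.
Work on gas = −W_by = -12808 J.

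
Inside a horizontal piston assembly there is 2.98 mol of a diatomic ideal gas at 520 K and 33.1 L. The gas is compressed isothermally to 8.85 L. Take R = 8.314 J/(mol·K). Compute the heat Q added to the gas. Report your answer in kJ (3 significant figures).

Q ≈ -17.0 kJ

Isothermal ⇒ ΔU = 0, so Q = W = nRT ln(V₂/V₁).
Q = (2.98)(8.314)(520) ln(8.85/33.1) = 12883 × -1.319 = -16995 J.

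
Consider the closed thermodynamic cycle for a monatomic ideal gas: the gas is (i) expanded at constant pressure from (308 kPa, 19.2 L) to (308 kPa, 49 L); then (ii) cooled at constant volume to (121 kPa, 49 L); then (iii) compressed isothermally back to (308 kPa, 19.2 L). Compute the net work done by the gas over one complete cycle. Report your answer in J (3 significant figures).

W_net ≈ 3620 J

Leg (i): W = PΔV = (308)(49 − 19.2) = 9178 J.
Leg (ii): W = 0.
Leg (iii): W = PᵢVᵢ ln(V_f/Vᵢ) = (5929) ln(19.2/49) = -5555 J.
W_net = 9178 − 5555 = 3623 J.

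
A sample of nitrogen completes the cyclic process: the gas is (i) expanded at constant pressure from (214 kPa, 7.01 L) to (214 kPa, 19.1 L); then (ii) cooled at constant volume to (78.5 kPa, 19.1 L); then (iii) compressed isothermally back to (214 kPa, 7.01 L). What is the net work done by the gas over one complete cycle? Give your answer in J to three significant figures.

W_net ≈ 1080 J

Leg (i): W = PΔV = (214)(19.1 − 7.01) = 2587 J.
Leg (ii): W = 0.
Leg (iii): W = PᵢVᵢ ln(V_f/Vᵢ) = (1499) ln(7.01/19.1) = -1503 J.
W_net = 2587 − 1503 = 1084 J.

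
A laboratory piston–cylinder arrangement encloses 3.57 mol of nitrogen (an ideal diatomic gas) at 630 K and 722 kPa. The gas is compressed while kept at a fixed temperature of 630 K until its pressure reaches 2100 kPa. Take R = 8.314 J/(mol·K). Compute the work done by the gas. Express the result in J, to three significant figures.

Isothermal process: W = nRT ln(V₂/V₁) = nRT ln(P₁/P₂).
W = (3.57)(8.314)(630) × ln(722/2100)
  = 18699 × ln(0.3438) = 18699 × -1.068
W_by_gas = -19964 J.

W ≈ -20000 J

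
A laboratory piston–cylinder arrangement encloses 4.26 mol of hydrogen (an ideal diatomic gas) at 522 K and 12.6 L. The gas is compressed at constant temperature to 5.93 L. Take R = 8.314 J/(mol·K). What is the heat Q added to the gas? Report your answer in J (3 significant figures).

Isothermal ⇒ ΔU = 0, so Q = W = nRT ln(V₂/V₁).
Q = (4.26)(8.314)(522) ln(5.93/12.6) = 18488 × -0.7537 = -13934 J.

Q ≈ -13900 J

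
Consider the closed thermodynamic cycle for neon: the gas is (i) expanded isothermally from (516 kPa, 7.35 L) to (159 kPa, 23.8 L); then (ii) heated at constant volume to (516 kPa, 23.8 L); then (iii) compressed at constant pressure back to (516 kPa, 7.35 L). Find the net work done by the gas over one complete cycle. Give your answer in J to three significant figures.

Leg (i): W = PᵢVᵢ ln(V_f/Vᵢ) = (3793) ln(23.8/7.35) = 4456 J.
Leg (ii): W = 0.
Leg (iii): W = PΔV = (516)(7.35 − 23.8) = -8488 J.
W_net = 4456 − 8488 = -4032 J.

W_net ≈ -4030 J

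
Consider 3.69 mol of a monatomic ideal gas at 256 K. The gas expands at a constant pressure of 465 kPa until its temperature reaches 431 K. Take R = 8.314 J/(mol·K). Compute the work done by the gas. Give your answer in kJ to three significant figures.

W ≈ 5.37 kJ

Isobaric: W = P ΔV = nR ΔT.
W = (3.69)(8.314)(431 − 256) = 5369 J.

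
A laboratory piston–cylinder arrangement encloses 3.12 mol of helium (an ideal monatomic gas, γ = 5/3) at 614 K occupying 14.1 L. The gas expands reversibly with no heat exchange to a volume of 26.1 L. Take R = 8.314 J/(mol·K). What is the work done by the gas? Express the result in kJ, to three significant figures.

Adiabatic: TV^(γ−1) = const with γ = 5/3.
T₂ = T₁ (V₁/V₂)^(γ−1) = 614 × (14.1/26.1)^0.667 = 614 × 0.6633 = 407.3 K.
W_by = nCᵥ(T₁ − T₂) = (3.12)(12.47)(614 − 407.3) = 8044 J.

W ≈ 8.04 kJ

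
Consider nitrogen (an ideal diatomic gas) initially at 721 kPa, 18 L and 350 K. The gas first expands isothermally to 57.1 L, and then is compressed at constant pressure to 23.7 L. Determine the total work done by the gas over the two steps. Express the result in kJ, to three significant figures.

W_total ≈ 7.39 kJ

Step 1 (isothermal): W = P₁V₁ ln(V₂/V₁) = (12978) ln(57.1/18) = 14982 J.
After step 1: P = 227.3 kPa, V = 57.1 L, T = 350 K.
Step 2 (isobaric): W = PΔV = (227.3 kPa)(23.7 − 57.1 L) = -7591 J.
W_total = 14982 − 7591 = 7391 J.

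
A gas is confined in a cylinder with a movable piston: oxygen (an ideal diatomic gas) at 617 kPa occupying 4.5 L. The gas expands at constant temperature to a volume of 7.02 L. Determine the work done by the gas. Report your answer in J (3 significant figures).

W ≈ 1230 J

Isothermal: W = nRT ln(V₂/V₁) = P₁V₁ ln(V₂/V₁).
P₁V₁ = (617 kPa)(4.5 L) = 2776 J.
W = 2776 × ln(7.02/4.5) = 2776 × 0.4447
W_by_gas = 1235 J.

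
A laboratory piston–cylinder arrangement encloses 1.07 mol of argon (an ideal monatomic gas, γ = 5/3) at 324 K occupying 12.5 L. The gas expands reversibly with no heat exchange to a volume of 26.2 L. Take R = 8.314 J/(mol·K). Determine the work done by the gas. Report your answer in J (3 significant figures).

Adiabatic: TV^(γ−1) = const with γ = 5/3.
T₂ = T₁ (V₁/V₂)^(γ−1) = 324 × (12.5/26.2)^0.667 = 324 × 0.6106 = 197.8 K.
W_by = nCᵥ(T₁ − T₂) = (1.07)(12.47)(324 − 197.8) = 1684 J.

W ≈ 1680 J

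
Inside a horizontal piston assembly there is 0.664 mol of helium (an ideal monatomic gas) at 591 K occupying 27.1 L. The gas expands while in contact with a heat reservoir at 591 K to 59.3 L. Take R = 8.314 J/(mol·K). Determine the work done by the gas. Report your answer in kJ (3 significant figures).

W ≈ 2.55 kJ

Isothermal: W = nRT ln(V₂/V₁).
W = (0.664)(8.314)(591) × ln(59.3/27.1)
  = 3263 × 0.7831
W_by_gas = 2555 J.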